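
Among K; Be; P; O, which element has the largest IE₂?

O

The second ionization energy removes an electron from the +1 ion. For each element: K⁺ is the bare [Ar] core; Be⁺ still has 1 valence electron; P⁺ still has 4 valence electrons; O⁺ still has 5 valence electrons.
Usually core removal costs more than valence removal, but here the competition is close: a tightly held n=2 valence electron can cost more to remove than an n=3 core electron, so the actual values have to decide it.
Valence configurations: Be⁺ [He]2s¹, P⁺ [Ne]3s²3p², O⁺ [He]2s²2p³.
Tabulated IE_2 (kJ/mol): K 3052, Be 1757, P 1907, O 3388.
Putting it together, IE_2: Be < P < K < O.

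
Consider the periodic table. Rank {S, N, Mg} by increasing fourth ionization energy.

The fourth ionization energy removes an electron from the +3 ion. For each element: S³⁺ still has 3 valence electrons; N³⁺ still has 2 valence electrons; Mg³⁺ is already 1 electron into the core.
Breaking into a closed-shell core is much more expensive than removing a leftover valence electron — Mg has the largest IE_4 here.
Valence configurations: S³⁺ [Ne]3s²3p¹, N³⁺ [He]2s².
The numbers (kJ/mol): S 4556, N 7475, Mg 10543.
Hence IE_4: S < N < Mg.

S, N, Mg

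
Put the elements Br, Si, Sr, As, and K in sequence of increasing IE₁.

First ionization energy rises across a period (greater Z_eff holds electrons more tightly) and falls down a group (valence electrons are farther from the nucleus).
Neither a single period nor a single group — weigh both effects.
Sr > K: period and group pull opposite ways; the across-period shift dominates (550 vs 419 kJ/mol).
Si > Sr: relative to Sr, both the across-period and down-group shifts push Si's first ionization energy up.
As > Si: the two effects oppose for this pair; the across-period effect wins (947 vs 786 kJ/mol).
Br > As: both are in period 4; the period trend gives Br the larger value.
For reference (kJ/mol): Si 786, K 419, As 947, Br 1140, Sr 550.
So from lowest to highest: K < Sr < Si < As < Br.

K < Sr < Si < As < Br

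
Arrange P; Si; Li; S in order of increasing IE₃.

P, Si, S, Li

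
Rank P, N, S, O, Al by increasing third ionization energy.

Al < P < S < N < O

IE_3 is the cost of taking one more electron from the +2 cation: P²⁺ still has 3 valence electrons; N²⁺ still has 3 valence electrons; S²⁺ still has 4 valence electrons; O²⁺ still has 4 valence electrons; Al²⁺ still has 1 valence electron.
All are still removing valence electrons, so compare the +2 ions as you would atoms: IE_3 generally rises across a period (higher Z_eff) and falls down a group (larger shell), subject to the usual subshell exceptions.
Valence configurations: P²⁺ [Ne]3s²3p¹, N²⁺ [He]2s²2p¹, S²⁺ [Ne]3s²3p², O²⁺ [He]2s²2p², Al²⁺ [Ne]3s¹.
Tabulated IE_3 (kJ/mol): P 2914, N 4578, S 3357, O 5300, Al 2745.
Putting it together, IE_3: Al < P < S < N < O.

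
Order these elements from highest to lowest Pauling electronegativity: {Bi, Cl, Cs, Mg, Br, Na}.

Cl, Br, Bi, Mg, Na, Cs

Smaller atoms with higher effective nuclear charge are more electronegative.
These span different periods and groups, so the two trends combine.
Na > Cs: Na sits above Cs in group 1, so the down-group effect alone puts Na higher.
Mg > Na: both are in period 3; the period trend gives Mg the larger value.
Bi > Mg: period and group pull opposite ways; the across-period shift dominates (2.02 vs 1.31).
Br > Bi: both effects reinforce here, so Br is clearly the higher of the two.
Cl > Br: they share group 17; the group trend gives Cl the larger value.
Approximate values (Pauling): Na 0.93, Mg 1.31, Cl 3.16, Br 2.96, Cs 0.79, Bi 2.02.
So from highest to lowest: Cl > Br > Bi > Mg > Na > Cs.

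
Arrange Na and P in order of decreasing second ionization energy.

Na, P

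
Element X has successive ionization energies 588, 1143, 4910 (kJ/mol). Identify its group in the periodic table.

Look for the largest jump between consecutive ionization energies: IE3/IE2 ≈ 4.3, far larger than any earlier ratio.
That jump marks the point where a core electron is being removed. So the atom has 2 valence electrons.
A main-group element with 2 valence electrons is in group 2.

Group 2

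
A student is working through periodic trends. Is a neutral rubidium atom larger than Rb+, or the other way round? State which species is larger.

Rb

Forming Rb+ removes 1 electron from Rb. Fewer electrons for the same nuclear charge means less shielding and a higher Z_eff on the remaining electrons, and for main-group metals the entire outer shell is lost.
A cation is smaller than its parent atom: Rb+ < Rb.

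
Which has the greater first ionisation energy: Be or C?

C

Be is in period 2, group 2; C is in period 2, group 14.
First ionization energy rises across a period (greater Z_eff holds electrons more tightly) and falls down a group (valence electrons are farther from the nucleus).
All lie in period 2, so first ionization energy increases left to right.
So C has the greater first ionisation energy (C > Be).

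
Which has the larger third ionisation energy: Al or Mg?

Mg

IE_3 is the cost of taking one more electron from the +2 cation: Al²⁺ still has 1 valence electron; Mg²⁺ is the bare [Ne] core.
Core electrons are held far more tightly than valence electrons, so Mg tops the IE_3 order.
The numbers (kJ/mol): Al 2745, Mg 7733.
Overall IE_3 order: Al < Mg.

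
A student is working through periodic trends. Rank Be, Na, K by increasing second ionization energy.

Be < K < Na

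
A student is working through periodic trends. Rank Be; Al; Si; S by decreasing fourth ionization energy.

Consider each +3 ion: Be³⁺ is already 1 electron into the core; Al³⁺ is the bare [Ne] core; Si³⁺ still has 1 valence electron; S³⁺ still has 3 valence electrons.
Pulling an electron out of a noble-gas core costs far more than removing a remaining valence electron, so Al and Be sit at the high end of IE_4.
Valence configurations: Si³⁺ [Ne]3s¹, S³⁺ [Ne]3s²3p¹.
Tabulated IE_4 (kJ/mol): Be 21007, Al 11577, Si 4356, S 4556.
Overall IE_4 order: Si < S < Al < Be.

Be > Al > S > Si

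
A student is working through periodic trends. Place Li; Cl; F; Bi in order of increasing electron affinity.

Li is in period 2, group 1; F is in period 2, group 17; Cl is in period 3, group 17; Bi is in period 6, group 15.
Electron affinity generally becomes more exothermic across a period toward the halogens and less exothermic down a group.
Neither a single period nor a single group — weigh both effects.
Bi > Li: the two effects oppose for this pair; the across-period effect wins (91 vs 60 kJ/mol).
F > Bi: both effects reinforce here, so F is clearly the higher of the two.
Cl > F: this pair runs against the simple trend — see the exception note.
Note the exception: Cl has a higher electron affinity than F, contrary to the simple trend — F's small 2p subshell makes the incoming electron feel strong e⁻–e⁻ repulsion, so Cl actually releases more energy on gaining an electron.
Approximate values (kJ/mol): Li 60, F 328, Cl 349, Bi 91.
So from lowest to highest: Li < Bi < F < Cl.

Li, Bi, F, Cl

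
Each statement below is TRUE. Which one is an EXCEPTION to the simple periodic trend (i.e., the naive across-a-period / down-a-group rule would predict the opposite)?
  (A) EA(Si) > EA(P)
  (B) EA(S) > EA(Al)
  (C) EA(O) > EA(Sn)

(A)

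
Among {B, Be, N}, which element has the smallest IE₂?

IE_2 is the cost of taking one more electron from the +1 cation: B⁺ still has 2 valence electrons; Be⁺ still has 1 valence electron; N⁺ still has 4 valence electrons.
All are still removing valence electrons, so compare the +1 ions as you would atoms: IE_2 generally rises across a period (higher Z_eff) and falls down a group (larger shell), subject to the usual subshell exceptions.
Valence configurations: B⁺ [He]2s², Be⁺ [He]2s¹, N⁺ [He]2s²2p².
The numbers (kJ/mol): B 2427, Be 1757, N 2856.
Putting it together, IE_2: Be < B < N.

Be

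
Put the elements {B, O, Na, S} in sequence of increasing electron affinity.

B < Na < O < S

B is in period 2, group 13; O is in period 2, group 16; Na is in period 3, group 1; S is in period 3, group 16.
EA tends to increase across a period and decrease down a group, though the pattern is less regular than for IE or radius.
These span different periods and groups, so the two trends combine.
Na > B: this pair runs against the simple trend — see the exception note.
O > Na: relative to Na, both the across-period and down-group shifts push O's electron affinity up.
S > O: this pair runs against the simple trend — see the exception note.
Note the exception: Na has a higher electron affinity than B, contrary to the simple trend — B's ns²np¹ configuration gives only a small electron affinity — the sparsely filled np subshell binds an added electron weakly.
Note the exception: S has a higher electron affinity than O, contrary to the simple trend — the compact 2p subshell of O repels the added electron more than S's larger 3p does.
For reference (kJ/mol): B 27, O 141, Na 53, S 200.
So from lowest to highest: B < Na < O < S.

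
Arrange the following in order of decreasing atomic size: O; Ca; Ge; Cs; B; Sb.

Cs > Ca > Sb > Ge > B > O

B is in period 2, group 13; O is in period 2, group 16; Ca is in period 4, group 2; Ge is in period 4, group 14; Sb is in period 5, group 15; Cs is in period 6, group 1.
Moving right in a period, electrons are added to the same shell under a stronger nuclear pull, so atoms get smaller; moving down, a new shell is opened and atoms get larger.
These span different periods and groups, so the two trends combine.
B > O: B lies to the left of O in period 2, so the across-period effect alone puts B larger.
Ge > B: period and group pull opposite ways; the down-group shift dominates (121 vs 85 pm).
Sb > Ge: the two effects oppose for this pair; the down-group effect wins (140 vs 121 pm).
Ca > Sb: the two effects oppose for this pair; the across-period effect wins (171 vs 140 pm).
Cs > Ca: both effects reinforce here, so Cs is clearly the larger of the two.
Tabulated atomic radius (pm): B 85, O 63, Ca 171, Ge 121, Sb 140, Cs 232.
So from largest to smallest: Cs > Ca > Sb > Ge > B > O.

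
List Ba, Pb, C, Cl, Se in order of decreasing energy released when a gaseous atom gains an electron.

Cl > Se > C > Pb > Ba

C is in period 2, group 14; Cl is in period 3, group 17; Se is in period 4, group 16; Ba is in period 6, group 2; Pb is in period 6, group 14.
Atoms with high Z_eff and room in the valence shell (especially the halogens) have the most exothermic electron affinities.
Here both period and group differ, so the two effects have to be weighed against each other.
Pb > Ba: both are in period 6; the period trend gives Pb the larger value.
C > Pb: they share group 14; the group trend gives C the larger value.
Se > C: the two effects oppose for this pair; the across-period effect wins (195 vs 122 kJ/mol).
Cl > Se: relative to Se, both the across-period and down-group shifts push Cl's electron affinity up.
For reference (kJ/mol): C 122, Cl 349, Se 195, Ba 14, Pb 35.
So from highest to lowest: Cl > Se > C > Pb > Ba.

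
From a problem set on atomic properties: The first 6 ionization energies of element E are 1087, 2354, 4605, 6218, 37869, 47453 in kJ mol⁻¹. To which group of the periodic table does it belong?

Group 14

Look for the largest jump between consecutive ionization energies: IE5/IE4 ≈ 6.1, far larger than any earlier ratio.
That jump marks the point where a core electron is being removed. So the atom has 4 valence electrons.
A main-group element with 4 valence electrons is in group 14.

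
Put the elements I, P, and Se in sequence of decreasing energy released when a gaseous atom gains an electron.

I, Se, P

P is in period 3, group 15; Se is in period 4, group 16; I is in period 5, group 17.
Electron affinity generally becomes more exothermic across a period toward the halogens and less exothermic down a group.
These sit on a diagonal, where the across-period and down-group effects partly cancel.
Se > P: period and group pull opposite ways; the across-period shift dominates (195 vs 72 kJ/mol).
I > Se: the two effects oppose for this pair; the across-period effect wins (295 vs 195 kJ/mol).
Tabulated electron affinity (kJ/mol): P 72, Se 195, I 295.
So from highest to lowest: I > Se > P.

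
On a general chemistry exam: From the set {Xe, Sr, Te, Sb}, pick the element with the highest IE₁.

IE₁ increases left→right with effective nuclear charge and decreases top→bottom as the valence shell moves farther out.
All lie in period 5, so first ionization energy increases left to right.
The highest IE₁ among these belongs to Xe.

Xe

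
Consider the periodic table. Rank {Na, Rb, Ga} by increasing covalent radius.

Na is in period 3, group 1; Ga is in period 4, group 13; Rb is in period 5, group 1.
Across a period the added protons contract the valence shell; down a group each new principal shell makes the atom larger.
These span different periods and groups, so the two trends combine.
Na > Ga: period and group pull opposite ways; the across-period shift dominates (155 vs 124 pm).
Rb > Na: Rb sits below Na in group 1, so the down-group effect alone puts Rb larger.
For reference (pm): Na 155, Ga 124, Rb 210.
So from smallest to largest: Ga < Na < Rb.

Ga < Na < Rb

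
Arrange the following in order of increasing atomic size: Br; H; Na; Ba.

H is in period 1, group 1; Na is in period 3, group 1; Br is in period 4, group 17; Ba is in period 6, group 2.
Moving right in a period, electrons are added to the same shell under a stronger nuclear pull, so atoms get smaller; moving down, a new shell is opened and atoms get larger.
Neither a single period nor a single group — weigh both effects.
Br > H: the two effects oppose for this pair; the down-group effect wins (114 vs 32 pm).
Na > Br: the two effects oppose for this pair; the across-period effect wins (155 vs 114 pm).
Ba > Na: the two effects oppose for this pair; the down-group effect wins (196 vs 155 pm).
Tabulated atomic radius (pm): H 32, Na 155, Br 114, Ba 196.
So from smallest to largest: H < Br < Na < Ba.

H, Br, Na, Ba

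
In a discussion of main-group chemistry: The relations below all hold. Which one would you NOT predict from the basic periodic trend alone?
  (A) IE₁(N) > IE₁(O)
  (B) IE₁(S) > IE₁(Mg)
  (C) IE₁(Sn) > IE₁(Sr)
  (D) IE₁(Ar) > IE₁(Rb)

(A)

The general trend: first ionisation energy increases across a period and decreases down a group.
(A) N (period 2, group 15) vs O (period 2, group 16): the stated order contradicts the simple trend.
(B) S (period 3, group 16) vs Mg (period 3, group 2): the stated order agrees with the simple trend.
(C) Sn (period 5, group 14) vs Sr (period 5, group 2): the stated order agrees with the simple trend.
(D) Ar (period 3, group 18) vs Rb (period 5, group 1): the stated order agrees with the simple trend.
The exception is (A): pairing an electron in O's 2p⁴ costs repulsion energy, so O ionizes more easily than half-filled N (2p³).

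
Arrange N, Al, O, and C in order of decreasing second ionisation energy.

O, N, C, Al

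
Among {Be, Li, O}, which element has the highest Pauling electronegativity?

O

Smaller atoms with higher effective nuclear charge are more electronegative.
All lie in period 2, so electronegativity increases left to right.
The highest Pauling electronegativity among these belongs to O.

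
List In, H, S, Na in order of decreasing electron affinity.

Electron affinity generally becomes more exothermic across a period toward the halogens and less exothermic down a group.
Neither a single period nor a single group — weigh both effects.
Na > In: period and group pull opposite ways; the down-group shift dominates (53 vs 29 kJ/mol).
H > Na: H sits above Na in group 1, so the down-group effect alone puts H higher.
S > H: period and group pull opposite ways; the across-period shift dominates (200 vs 73 kJ/mol).
Tabulated electron affinity (kJ/mol): H 73, Na 53, S 200, In 29.
So from highest to lowest: S > H > Na > In.

S, H, Na, In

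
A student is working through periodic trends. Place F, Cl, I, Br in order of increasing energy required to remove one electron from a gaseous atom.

I, Br, Cl, F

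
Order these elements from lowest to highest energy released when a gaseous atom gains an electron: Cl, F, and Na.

Atoms with high Z_eff and room in the valence shell (especially the halogens) have the most exothermic electron affinities.
Here both period and group differ, so the two effects have to be weighed against each other.
F > Na: relative to Na, both the across-period and down-group shifts push F's electron affinity up.
Cl > F: this pair runs against the simple trend — see the exception note.
Note the exception: Cl has a higher electron affinity than F, contrary to the simple trend — F's small 2p subshell makes the incoming electron feel strong e⁻–e⁻ repulsion, so Cl actually releases more energy on gaining an electron.
For reference (kJ/mol): F 328, Na 53, Cl 349.
So from lowest to highest: Na < F < Cl.

Na < F < Cl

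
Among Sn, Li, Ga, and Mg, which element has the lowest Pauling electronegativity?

Li is in period 2, group 1; Mg is in period 3, group 2; Ga is in period 4, group 13; Sn is in period 5, group 14.
EN rises left→right (higher Z_eff, smaller atoms) and falls top→bottom (larger, more shielded atoms).
A diagonal step moves right (one effect) and down (the opposite effect) at once.
Mg > Li: the two effects oppose for this pair; the across-period effect wins (1.31 vs 0.98).
Ga > Mg: the two effects oppose for this pair; the across-period effect wins (1.81 vs 1.31).
Sn > Ga: the two effects oppose for this pair; the across-period effect wins (1.96 vs 1.81).
Approximate values (Pauling): Li 0.98, Mg 1.31, Ga 1.81, Sn 1.96.
The lowest Pauling electronegativity among these belongs to Li.

Li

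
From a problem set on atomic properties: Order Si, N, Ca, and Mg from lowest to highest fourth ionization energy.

IE_4 is the cost of taking one more electron from the +3 cation: Si³⁺ still has 1 valence electron; N³⁺ still has 2 valence electrons; Ca³⁺ is already 1 electron into the core; Mg³⁺ is already 1 electron into the core.
Usually core removal costs more than valence removal, but here the competition is close: a tightly held n=2 valence electron can cost more to remove than an n=3 core electron, so the actual values have to decide it.
Valence configurations: Si³⁺ [Ne]3s¹, N³⁺ [He]2s².
Tabulated IE_4 (kJ/mol): Si 4356, N 7475, Ca 6491, Mg 10543.
Overall IE_4 order: Si < Ca < N < Mg.

Si < Ca < N < Mg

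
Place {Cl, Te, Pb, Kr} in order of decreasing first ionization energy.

Kr > Cl > Te > Pb

Cl is in period 3, group 17; Kr is in period 4, group 18; Te is in period 5, group 16; Pb is in period 6, group 14.
First ionization energy rises across a period (greater Z_eff holds electrons more tightly) and falls down a group (valence electrons are farther from the nucleus).
Neither a single period nor a single group — weigh both effects.
Te > Pb: both effects reinforce here, so Te is clearly the higher of the two.
Cl > Te: both effects reinforce here, so Cl is clearly the higher of the two.
Kr > Cl: period and group pull opposite ways; the across-period shift dominates (1351 vs 1251 kJ/mol).
Approximate values (kJ/mol): Cl 1251, Kr 1351, Te 869, Pb 716.
So from highest to lowest: Kr > Cl > Te > Pb.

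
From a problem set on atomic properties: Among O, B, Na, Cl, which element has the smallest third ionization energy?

B

The third ionization energy removes an electron from the +2 ion. For each element: O²⁺ still has 4 valence electrons; B²⁺ still has 1 valence electron; Na²⁺ is already 1 electron into the core; Cl²⁺ still has 5 valence electrons.
Breaking into a closed-shell core is much more expensive than removing a leftover valence electron — Na has the largest IE_3 here.
Valence configurations: O²⁺ [He]2s²2p², B²⁺ [He]2s¹, Cl²⁺ [Ne]3s²3p³.
Tabulated IE_3 (kJ/mol): O 5300, B 3660, Na 6910, Cl 3822.
Hence IE_3: B < Cl < O < Na.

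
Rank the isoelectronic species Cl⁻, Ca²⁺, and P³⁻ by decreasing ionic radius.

All of these have 18 electrons, so size is governed by nuclear charge alone: the more protons, the stronger the pull on the same electron cloud, and the smaller the ion.
Nuclear charges: Ca²⁺ (Z=20), Cl⁻ (Z=17), P³⁻ (Z=15).
Largest to smallest: P³⁻ > Cl⁻ > Ca²⁺.

P³⁻, Cl⁻, Ca²⁺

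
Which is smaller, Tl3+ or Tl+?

Tl3+

Both ions have Z = 81 protons, but Tl3+ has lost more electrons, so its remaining electrons feel a larger effective nuclear charge per electron and are pulled in more tightly.
Higher positive charge → smaller ion, so Tl+ > Tl3+.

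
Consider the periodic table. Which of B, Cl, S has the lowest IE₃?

S

The third ionization energy removes an electron from the +2 ion. For each element: B²⁺ still has 1 valence electron; Cl²⁺ still has 5 valence electrons; S²⁺ still has 4 valence electrons.
All are still removing valence electrons, so compare the +2 ions as you would atoms: IE_3 generally rises across a period (higher Z_eff) and falls down a group (larger shell), subject to the usual subshell exceptions.
Valence configurations: B²⁺ [He]2s¹, Cl²⁺ [Ne]3s²3p³, S²⁺ [Ne]3s²3p².
Approximate IE_3 values (kJ/mol): B 3660, Cl 3822, S 3357.
So the third ionization energies run S < B < Cl.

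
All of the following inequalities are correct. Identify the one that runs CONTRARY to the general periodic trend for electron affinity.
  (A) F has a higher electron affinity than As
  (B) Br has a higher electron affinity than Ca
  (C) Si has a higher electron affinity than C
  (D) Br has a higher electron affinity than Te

(C)

The general trend: electron affinity increases across a period and decreases down a group.
(A) F (period 2, group 17) vs As (period 4, group 15): the stated order agrees with the simple trend.
(B) Br (period 4, group 17) vs Ca (period 4, group 2): the stated order agrees with the simple trend.
(C) Si (period 3, group 14) vs C (period 2, group 14): the stated order contradicts the simple trend.
(D) Br (period 4, group 17) vs Te (period 5, group 16): the stated order agrees with the simple trend.
The exception is (C): Si's larger, more diffuse 3p orbitals accept an added electron slightly more readily than C's compact 2p.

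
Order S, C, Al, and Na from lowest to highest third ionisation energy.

The third ionization energy removes an electron from the +2 ion. For each element: S²⁺ still has 4 valence electrons; C²⁺ still has 2 valence electrons; Al²⁺ still has 1 valence electron; Na²⁺ is already 1 electron into the core.
Core electrons are held far more tightly than valence electrons, so Na tops the IE_3 order.
Valence configurations: S²⁺ [Ne]3s²3p², C²⁺ [He]2s², Al²⁺ [Ne]3s¹.
Tabulated IE_3 (kJ/mol): S 3357, C 4620, Al 2745, Na 6910.
Putting it together, IE_3: Al < S < C < Na.

Al, S, C, Na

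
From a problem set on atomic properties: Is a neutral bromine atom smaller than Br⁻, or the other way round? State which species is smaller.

Forming Br⁻ adds 1 electron to Br. More electron–electron repulsion in the same shell, with unchanged nuclear charge, lets the cloud expand.
An anion is larger than its parent atom: Br⁻ > Br.

Br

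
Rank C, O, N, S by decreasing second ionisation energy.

O, N, C, S

The second ionization energy removes an electron from the +1 ion. For each element: C⁺ still has 3 valence electrons; O⁺ still has 5 valence electrons; N⁺ still has 4 valence electrons; S⁺ still has 5 valence electrons.
All are still removing valence electrons, so compare the +1 ions as you would atoms: IE_2 generally rises across a period (higher Z_eff) and falls down a group (larger shell), subject to the usual subshell exceptions.
Valence configurations: C⁺ [He]2s²2p¹, O⁺ [He]2s²2p³, N⁺ [He]2s²2p², S⁺ [Ne]3s²3p³.
Tabulated IE_2 (kJ/mol): C 2353, O 3388, N 2856, S 2252.
Hence IE_2: S < C < N < O.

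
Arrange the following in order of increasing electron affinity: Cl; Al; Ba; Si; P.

Ba < Al < P < Si < Cl

Al is in period 3, group 13; Si is in period 3, group 14; P is in period 3, group 15; Cl is in period 3, group 17; Ba is in period 6, group 2.
Adding an electron releases more energy for atoms nearer the top right (short of the noble gases).
These span different periods and groups, so the two trends combine.
Al > Ba: both effects reinforce here, so Al is clearly the higher of the two.
P > Al: P lies to the right of Al in period 3, so the across-period effect alone puts P higher.
Si > P: this pair runs against the simple trend — see the exception note.
Cl > Si: both are in period 3; the period trend gives Cl the larger value.
Note the exception: Si has a higher electron affinity than P, contrary to the simple trend — adding an electron to P's half-filled 3p³ is unfavourable, so Si (3p²) has the more exothermic EA.
Approximate values (kJ/mol): Al 42, Si 134, P 72, Cl 349, Ba 14.
So from lowest to highest: Ba < Al < P < Si < Cl.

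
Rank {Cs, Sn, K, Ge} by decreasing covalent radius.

Cs > K > Sn > Ge

K is in period 4, group 1; Ge is in period 4, group 14; Sn is in period 5, group 14; Cs is in period 6, group 1.
Radius decreases left→right (rising Z_eff, same n) and increases top→bottom (higher n).
Here both period and group differ, so the two effects have to be weighed against each other.
Sn > Ge: they share group 14; the group trend gives Sn the larger value.
K > Sn: the two effects oppose for this pair; the across-period effect wins (196 vs 140 pm).
Cs > K: they share group 1; the group trend gives Cs the larger value.
Tabulated atomic radius (pm): K 196, Ge 121, Sn 140, Cs 232.
So from largest to smallest: Cs > K > Sn > Ge.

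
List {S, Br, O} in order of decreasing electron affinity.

O is in period 2, group 16; S is in period 3, group 16; Br is in period 4, group 17.
Electron affinity generally becomes more exothermic across a period toward the halogens and less exothermic down a group.
Neither a single period nor a single group — weigh both effects.
S > O: this pair runs against the simple trend — see the exception note.
Br > S: period and group pull opposite ways; the across-period shift dominates (325 vs 200 kJ/mol).
Note the exception: S has a higher electron affinity than O, contrary to the simple trend — the compact 2p subshell of O repels the added electron more than S's larger 3p does.
Tabulated electron affinity (kJ/mol): O 141, S 200, Br 325.
So from highest to lowest: Br > S > O.

Br, S, O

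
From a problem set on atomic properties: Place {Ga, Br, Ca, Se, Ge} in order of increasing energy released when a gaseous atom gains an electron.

EA tends to increase across a period and decrease down a group, though the pattern is less regular than for IE or radius.
All lie in period 4, so electron affinity increases left to right.
So from lowest to highest: Ca < Ga < Ge < Se < Br.

Ca, Ga, Ge, Se, Br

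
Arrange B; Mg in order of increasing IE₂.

IE_2 is the cost of taking one more electron from the +1 cation: B⁺ still has 2 valence electrons; Mg⁺ still has 1 valence electron.
All are still removing valence electrons, so compare the +1 ions as you would atoms: IE_2 generally rises across a period (higher Z_eff) and falls down a group (larger shell), subject to the usual subshell exceptions.
Valence configurations: B⁺ [He]2s², Mg⁺ [Ne]3s¹.
Tabulated IE_2 (kJ/mol): B 2427, Mg 1451.
Overall IE_2 order: Mg < B.

Mg < B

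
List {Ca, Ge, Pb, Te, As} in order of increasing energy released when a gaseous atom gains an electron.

Ca < Pb < As < Ge < Te

Ca is in period 4, group 2; Ge is in period 4, group 14; As is in period 4, group 15; Te is in period 5, group 16; Pb is in period 6, group 14.
EA tends to increase across a period and decrease down a group, though the pattern is less regular than for IE or radius.
These span different periods and groups, so the two trends combine.
Pb > Ca: the two effects oppose for this pair; the across-period effect wins (35 vs 2 kJ/mol).
As > Pb: relative to Pb, both the across-period and down-group shifts push As's electron affinity up.
Ge > As: this pair runs against the simple trend — see the exception note.
Te > Ge: the two effects oppose for this pair; the across-period effect wins (190 vs 119 kJ/mol).
Note the exception: Ge has a higher electron affinity than As, contrary to the simple trend — adding an electron to As's half-filled 4p³ is unfavourable, so Ge (4p²) has the more exothermic EA.
Tabulated electron affinity (kJ/mol): Ca 2, Ge 119, As 78, Te 190, Pb 35.
So from lowest to highest: Ca < Pb < As < Ge < Te.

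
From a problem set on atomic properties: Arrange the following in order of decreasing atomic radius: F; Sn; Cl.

Sn > Cl > F

F is in period 2, group 17; Cl is in period 3, group 17; Sn is in period 5, group 14.
Moving right in a period, electrons are added to the same shell under a stronger nuclear pull, so atoms get smaller; moving down, a new shell is opened and atoms get larger.
Neither a single period nor a single group — weigh both effects.
Cl > F: they share group 17; the group trend gives Cl the larger value.
Sn > Cl: relative to Cl, both the across-period and down-group shifts push Sn's atomic radius up.
For reference (pm): F 64, Cl 99, Sn 140.
So from largest to smallest: Sn > Cl > F.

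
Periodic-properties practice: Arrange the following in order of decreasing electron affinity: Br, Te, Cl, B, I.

Cl > Br > I > Te > B

B is in period 2, group 13; Cl is in period 3, group 17; Br is in period 4, group 17; Te is in period 5, group 16; I is in period 5, group 17.
Electron affinity generally becomes more exothermic across a period toward the halogens and less exothermic down a group.
Neither a single period nor a single group — weigh both effects.
Te > B: period and group pull opposite ways; the across-period shift dominates (190 vs 27 kJ/mol).
I > Te: I lies to the right of Te in period 5, so the across-period effect alone puts I higher.
Br > I: they share group 17; the group trend gives Br the larger value.
Cl > Br: Cl sits above Br in group 17, so the down-group effect alone puts Cl higher.
Approximate values (kJ/mol): B 27, Cl 349, Br 325, Te 190, I 295.
So from highest to lowest: Cl > Br > I > Te > B.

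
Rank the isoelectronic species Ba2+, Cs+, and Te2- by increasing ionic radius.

Ba2+ < Cs+ < Te2-

All of these have 54 electrons, so size is governed by nuclear charge alone: the more protons, the stronger the pull on the same electron cloud, and the smaller the ion.
Nuclear charges: Ba2+ (Z=56), Cs+ (Z=55), Te2- (Z=52).
Smallest to largest: Ba2+ < Cs+ < Te2-.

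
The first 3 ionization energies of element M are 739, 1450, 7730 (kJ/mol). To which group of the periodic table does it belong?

Look for the largest jump between consecutive ionization energies: IE3/IE2 ≈ 5.3, far larger than any earlier ratio.
That jump marks the point where a core electron is being removed. So the atom has 2 valence electrons.
A main-group element with 2 valence electrons is in group 2.

Group 2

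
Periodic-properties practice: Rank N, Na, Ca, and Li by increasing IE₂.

Ca, N, Na, Li

Consider each +1 ion: N⁺ still has 4 valence electrons; Na⁺ is the bare [Ne] core; Ca⁺ still has 1 valence electron; Li⁺ is the bare [He] core.
Breaking into a closed-shell core is much more expensive than removing a leftover valence electron — Na and Li have the largest IE_2 here.
Valence configurations: N⁺ [He]2s²2p², Ca⁺ [Ar]4s¹.
Approximate IE_2 values (kJ/mol): N 2856, Na 4562, Ca 1145, Li 7298.
Putting it together, IE_2: Ca < N < Na < Li.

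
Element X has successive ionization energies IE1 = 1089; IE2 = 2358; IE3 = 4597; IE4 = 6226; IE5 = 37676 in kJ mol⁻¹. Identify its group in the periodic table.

Look for the largest jump between consecutive ionization energies: IE5/IE4 ≈ 6.1, far larger than any earlier ratio.
That jump marks the point where a core electron is being removed. So the atom has 4 valence electrons.
A main-group element with 4 valence electrons is in group 14.

Group 14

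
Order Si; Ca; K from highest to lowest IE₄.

Consider each +3 ion: Si³⁺ still has 1 valence electron; Ca³⁺ is already 1 electron into the core; K³⁺ is already 2 electrons into the core.
Pulling an electron out of a noble-gas core costs far more than removing a remaining valence electron, so K and Ca sit at the high end of IE_4.
Tabulated IE_4 (kJ/mol): Si 4356, Ca 6491, K 5877.
Putting it together, IE_4: Si < K < Ca.

Ca > K > Si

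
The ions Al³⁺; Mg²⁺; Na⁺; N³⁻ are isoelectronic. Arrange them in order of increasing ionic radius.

Al³⁺ < Mg²⁺ < Na⁺ < N³⁻

All of these have 10 electrons, so size is governed by nuclear charge alone: the more protons, the stronger the pull on the same electron cloud, and the smaller the ion.
Nuclear charges: Al³⁺ (Z=13), Mg²⁺ (Z=12), Na⁺ (Z=11), N³⁻ (Z=7).
Smallest to largest: Al³⁺ < Mg²⁺ < Na⁺ < N³⁻.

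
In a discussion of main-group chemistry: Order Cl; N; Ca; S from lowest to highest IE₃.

Consider each +2 ion: Cl²⁺ still has 5 valence electrons; N²⁺ still has 3 valence electrons; Ca²⁺ is the bare [Ar] core; S²⁺ still has 4 valence electrons.
Pulling an electron out of a noble-gas core costs far more than removing a remaining valence electron, so Ca sits at the high end of IE_3.
Valence configurations: Cl²⁺ [Ne]3s²3p³, N²⁺ [He]2s²2p¹, S²⁺ [Ne]3s²3p².
Tabulated IE_3 (kJ/mol): Cl 3822, N 4578, Ca 4912, S 3357.
Putting it together, IE_3: S < Cl < N < Ca.

S < Cl < N < Ca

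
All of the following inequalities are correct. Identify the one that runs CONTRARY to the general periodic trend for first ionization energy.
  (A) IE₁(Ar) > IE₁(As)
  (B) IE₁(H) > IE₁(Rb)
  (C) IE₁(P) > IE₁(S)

The general trend: first ionization energy increases across a period and decreases down a group.
(A) Ar (period 3, group 18) vs As (period 4, group 15): the stated order agrees with the simple trend.
(B) H (period 1, group 1) vs Rb (period 5, group 1): the stated order agrees with the simple trend.
(C) P (period 3, group 15) vs S (period 3, group 16): the stated order contradicts the simple trend.
The exception is (C): S (3p⁴) ionizes more easily than half-filled P (3p³) because the paired 3p electron in S is pushed out by e⁻–e⁻ repulsion.

(C)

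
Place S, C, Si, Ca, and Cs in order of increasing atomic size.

C, S, Si, Ca, Cs

C is in period 2, group 14; Si is in period 3, group 14; S is in period 3, group 16; Ca is in period 4, group 2; Cs is in period 6, group 1.
Atomic radius shrinks across a period as nuclear charge pulls the same shell inward, and grows down a group as new shells are added.
Neither a single period nor a single group — weigh both effects.
S > C: the two effects oppose for this pair; the down-group effect wins (103 vs 75 pm).
Si > S: Si lies to the left of S in period 3, so the across-period effect alone puts Si larger.
Ca > Si: relative to Si, both the across-period and down-group shifts push Ca's atomic radius up.
Cs > Ca: both effects reinforce here, so Cs is clearly the larger of the two.
Approximate values (pm): C 75, Si 116, S 103, Ca 171, Cs 232.
So from smallest to largest: C < S < Si < Ca < Cs.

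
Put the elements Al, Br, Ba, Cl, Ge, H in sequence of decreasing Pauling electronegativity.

Cl > Br > H > Ge > Al > Ba

H is in period 1, group 1; Al is in period 3, group 13; Cl is in period 3, group 17; Ge is in period 4, group 14; Br is in period 4, group 17; Ba is in period 6, group 2.
EN rises left→right (higher Z_eff, smaller atoms) and falls top→bottom (larger, more shielded atoms).
These span different periods and groups, so the two trends combine.
Al > Ba: relative to Ba, both the across-period and down-group shifts push Al's electronegativity up.
Ge > Al: period and group pull opposite ways; the across-period shift dominates (2.01 vs 1.61).
H > Ge: the two effects oppose for this pair; the down-group effect wins (2.20 vs 2.01).
Br > H: period and group pull opposite ways; the across-period shift dominates (2.96 vs 2.20).
Cl > Br: Cl sits above Br in group 17, so the down-group effect alone puts Cl higher.
Tabulated electronegativity (Pauling): H 2.20, Al 1.61, Cl 3.16, Ge 2.01, Br 2.96, Ba 0.89.
So from highest to lowest: Cl > Br > H > Ge > Al > Ba.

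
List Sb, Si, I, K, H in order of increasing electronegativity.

K < Si < Sb < H < I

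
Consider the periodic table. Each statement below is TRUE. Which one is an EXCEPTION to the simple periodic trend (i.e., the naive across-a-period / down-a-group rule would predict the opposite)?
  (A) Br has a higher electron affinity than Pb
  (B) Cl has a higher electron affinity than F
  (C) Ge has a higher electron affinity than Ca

(B)

The general trend: electron affinity increases across a period and decreases down a group.
(A) Br (period 4, group 17) vs Pb (period 6, group 14): the stated order agrees with the simple trend.
(B) Cl (period 3, group 17) vs F (period 2, group 17): the stated order contradicts the simple trend.
(C) Ge (period 4, group 14) vs Ca (period 4, group 2): the stated order agrees with the simple trend.
The exception is (B): F's small 2p subshell makes the incoming electron feel strong e⁻–e⁻ repulsion, so Cl actually releases more energy on gaining an electron.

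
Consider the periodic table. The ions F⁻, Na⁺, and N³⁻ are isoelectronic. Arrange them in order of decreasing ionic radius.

N³⁻, F⁻, Na⁺

All of these have 10 electrons, so size is governed by nuclear charge alone: the more protons, the stronger the pull on the same electron cloud, and the smaller the ion.
Nuclear charges: Na⁺ (Z=11), F⁻ (Z=9), N³⁻ (Z=7).
Largest to smallest: N³⁻ > F⁻ > Na⁺.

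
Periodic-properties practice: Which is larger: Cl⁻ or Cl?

Cl⁻

Forming Cl⁻ adds 1 electron to Cl. More electron–electron repulsion in the same shell, with unchanged nuclear charge, lets the cloud expand.
An anion is larger than its parent atom: Cl⁻ > Cl.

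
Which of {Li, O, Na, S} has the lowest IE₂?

S

After 1 electron has been removed, what remains? Li⁺ is the bare [He] core; O⁺ still has 5 valence electrons; Na⁺ is the bare [Ne] core; S⁺ still has 5 valence electrons.
Breaking into a closed-shell core is much more expensive than removing a leftover valence electron — Na and Li have the largest IE_2 here.
Valence configurations: O⁺ [He]2s²2p³, S⁺ [Ne]3s²3p³.
The numbers (kJ/mol): Li 7298, O 3388, Na 4562, S 2252.
So the second ionization energies run S < O < Na < Li.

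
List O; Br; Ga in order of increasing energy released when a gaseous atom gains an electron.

O is in period 2, group 16; Ga is in period 4, group 13; Br is in period 4, group 17.
Electron affinity generally becomes more exothermic across a period toward the halogens and less exothermic down a group.
Neither a single period nor a single group — weigh both effects.
O > Ga: both effects reinforce here, so O is clearly the higher of the two.
Br > O: the two effects oppose for this pair; the across-period effect wins (325 vs 141 kJ/mol).
Tabulated electron affinity (kJ/mol): O 141, Ga 29, Br 325.
So from lowest to highest: Ga < O < Br.

Ga < O < Br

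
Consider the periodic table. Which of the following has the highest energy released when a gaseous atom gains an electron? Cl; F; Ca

Cl

F is in period 2, group 17; Cl is in period 3, group 17; Ca is in period 4, group 2.
Atoms with high Z_eff and room in the valence shell (especially the halogens) have the most exothermic electron affinities.
Here both period and group differ, so the two effects have to be weighed against each other.
F > Ca: relative to Ca, both the across-period and down-group shifts push F's electron affinity up.
Cl > F: this pair runs against the simple trend — see the exception note.
Note the exception: Cl has a higher electron affinity than F, contrary to the simple trend — F's small 2p subshell makes the incoming electron feel strong e⁻–e⁻ repulsion, so Cl actually releases more energy on gaining an electron.
For reference (kJ/mol): F 328, Cl 349, Ca 2.
The highest energy released when a gaseous atom gains an electron among these belongs to Cl.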